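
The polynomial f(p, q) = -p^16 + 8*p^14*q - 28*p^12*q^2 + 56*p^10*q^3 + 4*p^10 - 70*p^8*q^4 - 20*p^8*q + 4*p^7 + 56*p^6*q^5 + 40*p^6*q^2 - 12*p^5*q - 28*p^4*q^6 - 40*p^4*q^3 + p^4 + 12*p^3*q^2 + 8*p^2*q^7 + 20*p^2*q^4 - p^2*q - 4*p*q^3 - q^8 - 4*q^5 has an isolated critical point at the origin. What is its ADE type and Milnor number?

The Hessian of f at 0 is [[0, 0], [0, 0]] with rank 0, so corank 2. A Groebner basis of the Jacobian ideal J(f) in C{p,q} is {p^2*q^2 - p*q/4 - q^3/2, p^2*q/2 + p*q^3, p^2/5 + 9*p*q^2/10 + q^4, p^3 + p*q/2 + q^3}; counting standard monomials gives mu = 9. Corank 2; j^3 = -p^2*q has shape L^2 M (L != M), so D-series; mu = 9 gives D_9.

Type D9, Milnor number mu = 9.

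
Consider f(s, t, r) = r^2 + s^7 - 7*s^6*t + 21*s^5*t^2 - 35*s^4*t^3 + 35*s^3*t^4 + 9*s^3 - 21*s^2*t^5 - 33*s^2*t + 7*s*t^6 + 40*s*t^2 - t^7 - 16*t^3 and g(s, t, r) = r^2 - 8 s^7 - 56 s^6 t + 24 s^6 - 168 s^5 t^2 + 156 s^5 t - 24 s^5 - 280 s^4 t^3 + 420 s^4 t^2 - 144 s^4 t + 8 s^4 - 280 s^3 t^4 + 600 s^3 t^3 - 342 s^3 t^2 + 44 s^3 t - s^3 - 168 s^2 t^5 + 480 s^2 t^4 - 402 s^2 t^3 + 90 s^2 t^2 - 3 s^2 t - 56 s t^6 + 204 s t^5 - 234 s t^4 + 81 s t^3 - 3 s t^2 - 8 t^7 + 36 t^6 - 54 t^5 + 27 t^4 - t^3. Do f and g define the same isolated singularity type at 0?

No.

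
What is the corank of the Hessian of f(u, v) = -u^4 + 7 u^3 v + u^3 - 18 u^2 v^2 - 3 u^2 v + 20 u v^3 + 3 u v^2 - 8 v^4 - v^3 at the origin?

Hessian at 0 has rank 0.

2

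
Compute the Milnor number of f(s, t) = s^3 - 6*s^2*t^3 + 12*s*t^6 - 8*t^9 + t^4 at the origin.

6

The Hessian of f at 0 has rank 0. Corank 2; j^3 = s^3 is a perfect cube, so E-series; the 4-jet and mu = 6 give E_6.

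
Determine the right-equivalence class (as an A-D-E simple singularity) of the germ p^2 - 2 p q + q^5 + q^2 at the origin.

A_{4}

The Hessian of f at 0 is [[2, -2], [-2, 2]] with rank 1, so corank 1. A Groebner basis of the Jacobian ideal J(f) in C{p,q} is {q^4, p - q}; counting standard monomials gives mu = 4. Corank 1: A-series; mu = 4 gives A_4.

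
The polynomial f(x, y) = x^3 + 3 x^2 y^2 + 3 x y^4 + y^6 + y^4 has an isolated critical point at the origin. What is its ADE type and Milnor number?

Type E_6, Milnor number mu = 6.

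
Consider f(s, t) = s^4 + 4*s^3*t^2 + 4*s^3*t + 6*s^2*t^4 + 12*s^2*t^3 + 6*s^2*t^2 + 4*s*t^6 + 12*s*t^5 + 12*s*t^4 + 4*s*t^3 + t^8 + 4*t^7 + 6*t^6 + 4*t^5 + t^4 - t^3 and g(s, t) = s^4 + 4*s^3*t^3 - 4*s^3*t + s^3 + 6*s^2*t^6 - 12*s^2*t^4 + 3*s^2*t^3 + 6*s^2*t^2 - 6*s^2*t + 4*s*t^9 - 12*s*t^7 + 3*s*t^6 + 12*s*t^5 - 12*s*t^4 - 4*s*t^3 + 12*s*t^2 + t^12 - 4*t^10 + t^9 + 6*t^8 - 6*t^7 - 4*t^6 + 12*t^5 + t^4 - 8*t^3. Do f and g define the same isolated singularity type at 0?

The Hessian of f at 0 has rank 0. Corank 2; j^3 = -t^3 is a perfect cube, so E-series; the 4-jet and mu = 6 give E_6. The Hessian of g at 0 has rank 0. Corank 2; j^3 = (s - 2*t)^3 is a perfect cube, so E-series; the 4-jet and mu = 6 give E_6. Both have type E_6, hence right-equivalent.

Yes.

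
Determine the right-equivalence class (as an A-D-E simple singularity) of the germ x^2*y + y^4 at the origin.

D5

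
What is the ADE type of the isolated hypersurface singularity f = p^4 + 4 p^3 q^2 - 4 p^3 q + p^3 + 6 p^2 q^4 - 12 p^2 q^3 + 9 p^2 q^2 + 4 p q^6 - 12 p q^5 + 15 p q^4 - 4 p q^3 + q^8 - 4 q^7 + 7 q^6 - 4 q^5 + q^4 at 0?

The Hessian of f at 0 has rank 0. Corank 2; j^3 = p^3 is a perfect cube, so E-series; the 4-jet and mu = 6 give E_6.

E_{6}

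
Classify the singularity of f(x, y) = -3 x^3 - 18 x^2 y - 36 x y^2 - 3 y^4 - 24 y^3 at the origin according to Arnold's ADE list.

E6

The Hessian of f at 0 has rank 0. Corank 2; j^3 = -3*(x + 2*y)^3 is a perfect cube, so E-series; the 4-jet and mu = 6 give E_6.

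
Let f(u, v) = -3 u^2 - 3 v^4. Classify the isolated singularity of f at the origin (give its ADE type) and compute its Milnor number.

The Hessian of f at 0 is [[-6, 0], [0, 0]] with rank 1, so corank 1. A Groebner basis of the Jacobian ideal J(f) in C{u,v} is {v^3, u}; counting standard monomials gives mu = 3. Corank 1: A-series; mu = 3 gives A_3.

Type A3, Milnor number mu = 3.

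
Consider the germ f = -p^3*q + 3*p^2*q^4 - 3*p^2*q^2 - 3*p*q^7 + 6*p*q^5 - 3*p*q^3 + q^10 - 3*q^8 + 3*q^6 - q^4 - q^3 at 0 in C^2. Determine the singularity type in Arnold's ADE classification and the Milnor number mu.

The Hessian of f at 0 has rank 0. Corank 2; j^3 = -q^3 is a perfect cube, so E-series; the 4-jet and mu = 7 give E_7.

Type E7, Milnor number mu = 7.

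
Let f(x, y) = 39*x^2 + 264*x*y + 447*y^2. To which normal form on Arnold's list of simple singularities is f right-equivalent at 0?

The Hessian of f at 0 has rank 2. Corank 0: nondegenerate Morse point, so A_1.

A_{1}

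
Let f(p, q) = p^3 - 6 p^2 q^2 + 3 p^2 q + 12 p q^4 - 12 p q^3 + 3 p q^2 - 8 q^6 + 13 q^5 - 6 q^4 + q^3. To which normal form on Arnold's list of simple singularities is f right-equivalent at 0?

The Hessian of f at 0 has rank 0. Corank 2; j^3 = (p + q)^3 is a perfect cube, so E-series; the 5-jet and mu = 8 give E_8.

E_8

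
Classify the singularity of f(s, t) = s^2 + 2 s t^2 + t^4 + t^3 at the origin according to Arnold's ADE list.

A2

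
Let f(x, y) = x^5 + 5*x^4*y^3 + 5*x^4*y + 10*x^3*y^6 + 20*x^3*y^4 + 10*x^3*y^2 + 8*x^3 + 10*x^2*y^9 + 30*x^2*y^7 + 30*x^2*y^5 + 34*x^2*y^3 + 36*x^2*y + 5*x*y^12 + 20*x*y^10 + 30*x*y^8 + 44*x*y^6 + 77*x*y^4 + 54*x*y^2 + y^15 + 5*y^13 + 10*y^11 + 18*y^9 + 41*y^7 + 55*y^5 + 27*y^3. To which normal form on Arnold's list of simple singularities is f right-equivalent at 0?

E_{8}

The Hessian of f at 0 has rank 0. Corank 2; j^3 = (2*x + 3*y)^3 is a perfect cube, so E-series; the 5-jet and mu = 8 give E_8.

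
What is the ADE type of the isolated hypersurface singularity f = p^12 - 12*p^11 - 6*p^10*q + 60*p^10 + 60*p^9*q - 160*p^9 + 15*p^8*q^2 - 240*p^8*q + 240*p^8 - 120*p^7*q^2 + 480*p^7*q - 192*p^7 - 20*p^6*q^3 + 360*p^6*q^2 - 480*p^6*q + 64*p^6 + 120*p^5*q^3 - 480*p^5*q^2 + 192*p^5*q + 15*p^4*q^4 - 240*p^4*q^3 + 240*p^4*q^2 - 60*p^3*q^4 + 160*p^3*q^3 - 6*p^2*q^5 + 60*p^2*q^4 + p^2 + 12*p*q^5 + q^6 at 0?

The Hessian of f at 0 is [[2, 0], [0, 0]] with rank 1, so corank 1. A Groebner basis of the Jacobian ideal J(f) in C{p,q} is {q^5, p}; counting standard monomials gives mu = 5. Corank 1: A-series; mu = 5 gives A_5.

A5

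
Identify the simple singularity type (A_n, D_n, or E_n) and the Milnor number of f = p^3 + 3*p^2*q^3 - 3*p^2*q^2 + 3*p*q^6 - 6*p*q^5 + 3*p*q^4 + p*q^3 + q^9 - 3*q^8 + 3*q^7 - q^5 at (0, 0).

Type E_7, Milnor number mu = 7.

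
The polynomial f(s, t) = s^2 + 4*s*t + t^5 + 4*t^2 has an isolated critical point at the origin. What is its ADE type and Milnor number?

The Hessian of f at 0 has rank 1. Corank 1: A-series; mu = 4 gives A_4.

Type A_{4}, Milnor number mu = 4.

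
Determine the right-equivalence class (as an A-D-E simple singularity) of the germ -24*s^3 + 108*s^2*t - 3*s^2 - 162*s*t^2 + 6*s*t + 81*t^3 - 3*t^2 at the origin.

The Hessian of f at 0 has rank 1. Corank 1: A-series; mu = 2 gives A_2.

A_{2}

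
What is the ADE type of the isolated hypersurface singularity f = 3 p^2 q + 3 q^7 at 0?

The Hessian of f at 0 is [[0, 0], [0, 0]] with rank 0, so corank 2. A Groebner basis of the Jacobian ideal J(f) in C{p,q} is {p^2/7 + q^6, p^3, p*q}; counting standard monomials gives mu = 8. Corank 2; j^3 = 3*p^2*q has shape L^2 M (L != M), so D-series; mu = 8 gives D_8.

D8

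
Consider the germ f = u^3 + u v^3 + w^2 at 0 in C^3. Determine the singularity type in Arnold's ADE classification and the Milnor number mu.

The Hessian of f at 0 has rank 1. Corank 2; j^3 = u^3 is a perfect cube, so E-series; the 4-jet and mu = 7 give E_7.

Type E_{7}, Milnor number mu = 7.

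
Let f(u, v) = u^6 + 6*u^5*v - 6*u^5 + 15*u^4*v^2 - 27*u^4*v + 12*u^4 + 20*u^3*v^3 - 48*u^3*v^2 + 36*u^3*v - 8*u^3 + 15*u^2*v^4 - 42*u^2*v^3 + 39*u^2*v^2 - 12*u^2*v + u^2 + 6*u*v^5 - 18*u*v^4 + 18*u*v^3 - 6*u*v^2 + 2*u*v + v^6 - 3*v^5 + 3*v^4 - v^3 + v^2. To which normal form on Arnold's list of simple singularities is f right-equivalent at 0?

A_2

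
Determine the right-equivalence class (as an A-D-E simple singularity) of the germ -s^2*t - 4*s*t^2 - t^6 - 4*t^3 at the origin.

D_7

The Hessian of f at 0 has rank 0. Corank 2; j^3 = -t*(s + 2*t)^2 has shape L^2 M (L != M), so D-series; mu = 7 gives D_7.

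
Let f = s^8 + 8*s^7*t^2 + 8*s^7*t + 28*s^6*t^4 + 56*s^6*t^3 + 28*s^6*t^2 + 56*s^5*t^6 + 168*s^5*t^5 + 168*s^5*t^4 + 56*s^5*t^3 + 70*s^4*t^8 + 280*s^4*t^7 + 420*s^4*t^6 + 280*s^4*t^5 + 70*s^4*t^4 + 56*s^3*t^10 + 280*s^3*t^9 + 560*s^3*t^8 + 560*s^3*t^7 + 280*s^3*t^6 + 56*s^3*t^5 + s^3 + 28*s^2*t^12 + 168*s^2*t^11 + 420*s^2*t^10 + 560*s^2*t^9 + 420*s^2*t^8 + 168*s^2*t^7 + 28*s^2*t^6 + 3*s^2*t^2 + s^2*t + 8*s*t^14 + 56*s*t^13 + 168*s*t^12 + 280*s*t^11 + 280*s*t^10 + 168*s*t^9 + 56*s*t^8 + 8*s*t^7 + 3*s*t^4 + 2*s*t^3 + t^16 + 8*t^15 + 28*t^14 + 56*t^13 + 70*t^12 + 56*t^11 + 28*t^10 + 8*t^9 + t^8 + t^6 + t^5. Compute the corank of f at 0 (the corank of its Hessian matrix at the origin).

2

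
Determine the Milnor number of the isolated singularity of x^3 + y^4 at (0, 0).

The Hessian of f at 0 is [[0, 0], [0, 0]] with rank 0, so corank 2. A Groebner basis of the Jacobian ideal J(f) in C{x,y} is {y^3, x^2}; counting standard monomials gives mu = 6. Corank 2; j^3 = x^3 is a perfect cube, so E-series; the 4-jet and mu = 6 give E_6.

6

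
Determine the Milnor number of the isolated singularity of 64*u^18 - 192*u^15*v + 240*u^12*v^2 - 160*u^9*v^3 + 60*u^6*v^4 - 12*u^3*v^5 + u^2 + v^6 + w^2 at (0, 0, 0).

5

The Hessian of f at 0 has rank 2. Corank 1: A-series; mu = 5 gives A_5.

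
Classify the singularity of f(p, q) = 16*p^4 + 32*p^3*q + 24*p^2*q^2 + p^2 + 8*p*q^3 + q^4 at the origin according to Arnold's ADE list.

A3

The Hessian of f at 0 is [[2, 0], [0, 0]] with rank 1, so corank 1. A Groebner basis of the Jacobian ideal J(f) in C{p,q} is {q^3, p}; counting standard monomials gives mu = 3. Corank 1: A-series; mu = 3 gives A_3.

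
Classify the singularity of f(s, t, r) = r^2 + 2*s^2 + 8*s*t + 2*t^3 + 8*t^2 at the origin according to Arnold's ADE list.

The Hessian of f at 0 has rank 2. Corank 1: A-series; mu = 2 gives A_2.

A_2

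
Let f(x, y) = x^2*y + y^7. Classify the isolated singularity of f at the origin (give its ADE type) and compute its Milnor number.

Type D_8, Milnor number mu = 8.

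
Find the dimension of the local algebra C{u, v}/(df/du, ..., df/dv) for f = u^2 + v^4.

3

The Hessian of f at 0 is [[2, 0], [0, 0]] with rank 1, so corank 1. A Groebner basis of the Jacobian ideal J(f) in C{u,v} is {v^3, u}; counting standard monomials gives mu = 3. Corank 1: A-series; mu = 3 gives A_3.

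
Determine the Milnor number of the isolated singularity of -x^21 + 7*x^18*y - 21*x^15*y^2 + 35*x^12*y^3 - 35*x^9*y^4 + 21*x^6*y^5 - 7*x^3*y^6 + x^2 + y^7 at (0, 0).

6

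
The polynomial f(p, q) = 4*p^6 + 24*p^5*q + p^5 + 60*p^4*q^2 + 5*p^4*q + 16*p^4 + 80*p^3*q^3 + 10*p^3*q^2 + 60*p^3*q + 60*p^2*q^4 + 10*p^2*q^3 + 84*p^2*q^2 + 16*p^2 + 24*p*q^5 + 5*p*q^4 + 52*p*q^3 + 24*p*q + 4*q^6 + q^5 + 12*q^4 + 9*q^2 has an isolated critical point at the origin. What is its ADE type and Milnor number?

Type A4, Milnor number mu = 4.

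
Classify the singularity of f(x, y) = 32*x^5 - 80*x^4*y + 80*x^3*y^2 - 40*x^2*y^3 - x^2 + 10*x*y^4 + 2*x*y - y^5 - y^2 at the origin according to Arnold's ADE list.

The Hessian of f at 0 is [[-2, 2], [2, -2]] with rank 1, so corank 1. A Groebner basis of the Jacobian ideal J(f) in C{x,y} is {y^4, x - y}; counting standard monomials gives mu = 4. Corank 1: A-series; mu = 4 gives A_4.

A_{4}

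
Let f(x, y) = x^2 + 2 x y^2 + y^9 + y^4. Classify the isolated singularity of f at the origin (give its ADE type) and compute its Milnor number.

Type A_8, Milnor number mu = 8.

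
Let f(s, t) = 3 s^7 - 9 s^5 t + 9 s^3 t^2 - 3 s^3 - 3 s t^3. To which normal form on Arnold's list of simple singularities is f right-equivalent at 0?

E_{7}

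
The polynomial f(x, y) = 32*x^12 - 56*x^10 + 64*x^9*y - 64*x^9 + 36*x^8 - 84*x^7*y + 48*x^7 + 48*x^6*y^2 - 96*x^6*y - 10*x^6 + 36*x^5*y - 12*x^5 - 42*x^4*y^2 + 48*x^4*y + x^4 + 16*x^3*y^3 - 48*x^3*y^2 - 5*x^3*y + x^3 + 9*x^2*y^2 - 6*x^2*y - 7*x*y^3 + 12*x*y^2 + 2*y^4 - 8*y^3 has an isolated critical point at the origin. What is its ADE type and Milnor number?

Type E7, Milnor number mu = 7.

The Hessian of f at 0 has rank 0. Corank 2; j^3 = (x - 2*y)^3 is a perfect cube, so E-series; the 4-jet and mu = 7 give E_7.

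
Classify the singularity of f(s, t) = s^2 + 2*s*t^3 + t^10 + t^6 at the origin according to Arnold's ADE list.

The Hessian of f at 0 is [[2, 0], [0, 0]] with rank 1, so corank 1. A Groebner basis of the Jacobian ideal J(f) in C{s,t} is {s^3, s + t^3}; counting standard monomials gives mu = 9. Corank 1: A-series; mu = 9 gives A_9.

A_9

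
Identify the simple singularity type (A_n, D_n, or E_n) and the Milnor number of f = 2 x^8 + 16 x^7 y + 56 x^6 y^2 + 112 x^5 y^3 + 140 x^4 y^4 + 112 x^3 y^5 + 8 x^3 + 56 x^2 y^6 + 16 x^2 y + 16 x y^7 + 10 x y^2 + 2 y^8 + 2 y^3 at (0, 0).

Type D_{9}, Milnor number mu = 9.

The Hessian of f at 0 is [[0, 0], [0, 0]] with rank 0, so corank 2. A Groebner basis of the Jacobian ideal J(f) in C{x,y} is {-32*x*y + y^7 - 16*y^2, x*y^2 + y^3/2, x^2 + 3*x*y/2 + y^2/2}; counting standard monomials gives mu = 9. Corank 2; j^3 = 2*(x + y)*(2*x + y)^2 has shape L^2 M (L != M), so D-series; mu = 9 gives D_9.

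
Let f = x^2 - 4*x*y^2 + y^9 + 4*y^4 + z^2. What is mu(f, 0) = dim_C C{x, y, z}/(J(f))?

8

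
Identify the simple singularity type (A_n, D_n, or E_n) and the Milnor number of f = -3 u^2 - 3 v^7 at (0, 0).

The Hessian of f at 0 has rank 1. Corank 1: A-series; mu = 6 gives A_6.

Type A_{6}, Milnor number mu = 6.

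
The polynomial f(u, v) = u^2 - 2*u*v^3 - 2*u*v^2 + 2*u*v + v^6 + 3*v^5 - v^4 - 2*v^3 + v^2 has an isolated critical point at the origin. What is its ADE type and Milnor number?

Type A_4, Milnor number mu = 4.

The Hessian of f at 0 has rank 1. Corank 1: A-series; mu = 4 gives A_4.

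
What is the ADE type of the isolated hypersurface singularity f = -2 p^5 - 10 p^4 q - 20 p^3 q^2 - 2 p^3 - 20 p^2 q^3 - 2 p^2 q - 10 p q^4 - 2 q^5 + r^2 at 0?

D_6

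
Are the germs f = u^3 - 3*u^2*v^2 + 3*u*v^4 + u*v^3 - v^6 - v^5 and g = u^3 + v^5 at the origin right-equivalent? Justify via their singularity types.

The Hessian of f at 0 has rank 0. Corank 2; j^3 = u^3 is a perfect cube, so E-series; the 4-jet and mu = 7 give E_7. The Hessian of g at 0 has rank 0. Corank 2; j^3 = u^3 is a perfect cube, so E-series; the 5-jet and mu = 8 give E_8. f is E_7 but g is E_8, hence not right-equivalent.

No.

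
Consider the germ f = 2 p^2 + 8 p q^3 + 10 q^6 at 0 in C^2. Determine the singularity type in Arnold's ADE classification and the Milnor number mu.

The Hessian of f at 0 has rank 1. Corank 1: A-series; mu = 5 gives A_5.

Type A_5, Milnor number mu = 5.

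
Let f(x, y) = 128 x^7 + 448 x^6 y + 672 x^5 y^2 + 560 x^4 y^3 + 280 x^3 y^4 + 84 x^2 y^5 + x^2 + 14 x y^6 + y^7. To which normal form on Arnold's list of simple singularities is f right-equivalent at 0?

A_{6}

The Hessian of f at 0 has rank 1. Corank 1: A-series; mu = 6 gives A_6.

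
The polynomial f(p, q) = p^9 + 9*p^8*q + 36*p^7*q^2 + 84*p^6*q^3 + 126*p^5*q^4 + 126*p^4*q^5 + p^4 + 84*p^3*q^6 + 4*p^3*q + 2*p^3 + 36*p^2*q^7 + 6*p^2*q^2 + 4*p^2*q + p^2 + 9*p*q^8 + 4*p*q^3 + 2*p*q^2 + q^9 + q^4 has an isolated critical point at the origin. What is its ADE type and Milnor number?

Type A_{8}, Milnor number mu = 8.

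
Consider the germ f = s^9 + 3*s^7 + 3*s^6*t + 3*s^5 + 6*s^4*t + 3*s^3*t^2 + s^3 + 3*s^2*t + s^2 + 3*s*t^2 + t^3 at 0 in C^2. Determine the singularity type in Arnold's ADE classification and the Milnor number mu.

Type A_{2}, Milnor number mu = 2.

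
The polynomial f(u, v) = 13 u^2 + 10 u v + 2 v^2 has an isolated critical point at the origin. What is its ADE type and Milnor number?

The Hessian of f at 0 has rank 2. Corank 0: nondegenerate Morse point, so A_1.

Type A1, Milnor number mu = 1.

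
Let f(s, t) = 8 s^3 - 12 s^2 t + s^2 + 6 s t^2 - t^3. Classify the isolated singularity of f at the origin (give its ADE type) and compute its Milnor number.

Type A_2, Milnor number mu = 2.

The Hessian of f at 0 is [[2, 0], [0, 0]] with rank 1, so corank 1. A Groebner basis of the Jacobian ideal J(f) in C{s,t} is {t^2, s}; counting standard monomials gives mu = 2. Corank 1: A-series; mu = 2 gives A_2.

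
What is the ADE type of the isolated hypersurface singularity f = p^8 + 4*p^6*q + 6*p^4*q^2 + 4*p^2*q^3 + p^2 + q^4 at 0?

The Hessian of f at 0 has rank 1. Corank 1: A-series; mu = 3 gives A_3.

A_3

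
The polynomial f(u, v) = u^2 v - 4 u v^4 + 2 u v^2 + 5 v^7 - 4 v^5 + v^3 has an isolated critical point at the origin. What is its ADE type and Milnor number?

Type D_8, Milnor number mu = 8.

The Hessian of f at 0 has rank 0. Corank 2; j^3 = v*(u + v)^2 has shape L^2 M (L != M), so D-series; mu = 8 gives D_8.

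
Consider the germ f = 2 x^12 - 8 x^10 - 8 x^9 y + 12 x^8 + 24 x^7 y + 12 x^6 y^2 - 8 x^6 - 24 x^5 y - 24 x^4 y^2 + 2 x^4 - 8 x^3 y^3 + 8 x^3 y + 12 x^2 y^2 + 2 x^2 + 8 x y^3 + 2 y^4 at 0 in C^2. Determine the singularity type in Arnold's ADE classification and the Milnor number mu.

Type A3, Milnor number mu = 3.

The Hessian of f at 0 is [[4, 0], [0, 0]] with rank 1, so corank 1. A Groebner basis of the Jacobian ideal J(f) in C{x,y} is {y^3, x}; counting standard monomials gives mu = 3. Corank 1: A-series; mu = 3 gives A_3.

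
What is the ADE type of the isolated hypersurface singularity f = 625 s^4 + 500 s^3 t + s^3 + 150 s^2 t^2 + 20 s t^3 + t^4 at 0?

E6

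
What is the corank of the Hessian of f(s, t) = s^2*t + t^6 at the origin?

2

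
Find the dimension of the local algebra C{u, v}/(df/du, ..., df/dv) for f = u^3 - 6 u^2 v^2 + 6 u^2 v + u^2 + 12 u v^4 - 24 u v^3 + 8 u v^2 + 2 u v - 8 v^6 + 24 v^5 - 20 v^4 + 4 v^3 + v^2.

2

The Hessian of f at 0 is [[2, 2], [2, 2]] with rank 1, so corank 1. A Groebner basis of the Jacobian ideal J(f) in C{u,v} is {v^2, u + v}; counting standard monomials gives mu = 2. Corank 1: A-series; mu = 2 gives A_2.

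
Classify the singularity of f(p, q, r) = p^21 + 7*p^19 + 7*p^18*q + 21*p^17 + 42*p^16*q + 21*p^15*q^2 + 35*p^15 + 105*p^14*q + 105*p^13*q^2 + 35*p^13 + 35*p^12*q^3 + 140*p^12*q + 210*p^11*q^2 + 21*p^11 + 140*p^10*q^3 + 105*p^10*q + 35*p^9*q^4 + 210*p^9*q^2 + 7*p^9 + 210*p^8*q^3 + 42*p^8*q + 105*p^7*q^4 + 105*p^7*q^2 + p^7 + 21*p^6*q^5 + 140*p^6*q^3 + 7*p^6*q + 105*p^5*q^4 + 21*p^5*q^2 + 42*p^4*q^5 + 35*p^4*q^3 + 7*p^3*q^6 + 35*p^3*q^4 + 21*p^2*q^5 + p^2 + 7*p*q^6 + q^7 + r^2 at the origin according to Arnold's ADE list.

The Hessian of f at 0 is [[2, 0, 0], [0, 0, 0], [0, 0, 2]] with rank 2, so corank 1. A Groebner basis of the Jacobian ideal J(f) in C{p,q,r} is {q^6, p, r}; counting standard monomials gives mu = 6. Corank 1: A-series; mu = 6 gives A_6.

A6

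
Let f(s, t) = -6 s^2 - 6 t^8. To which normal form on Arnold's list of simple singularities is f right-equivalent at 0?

The Hessian of f at 0 has rank 1. Corank 1: A-series; mu = 7 gives A_7.

A_{7}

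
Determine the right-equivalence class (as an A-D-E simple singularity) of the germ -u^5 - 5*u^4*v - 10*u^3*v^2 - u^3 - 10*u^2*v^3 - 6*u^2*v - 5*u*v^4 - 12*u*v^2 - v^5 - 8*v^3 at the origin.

E_8

The Hessian of f at 0 has rank 0. Corank 2; j^3 = -(u + 2*v)^3 is a perfect cube, so E-series; the 5-jet and mu = 8 give E_8.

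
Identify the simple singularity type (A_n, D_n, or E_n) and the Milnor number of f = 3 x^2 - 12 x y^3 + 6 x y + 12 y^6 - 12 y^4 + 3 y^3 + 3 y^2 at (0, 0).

Type A2, Milnor number mu = 2.

The Hessian of f at 0 has rank 1. Corank 1: A-series; mu = 2 gives A_2.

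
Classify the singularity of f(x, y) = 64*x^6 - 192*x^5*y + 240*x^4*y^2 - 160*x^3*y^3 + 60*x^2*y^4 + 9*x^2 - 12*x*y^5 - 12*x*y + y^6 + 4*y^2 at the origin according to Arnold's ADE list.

A_5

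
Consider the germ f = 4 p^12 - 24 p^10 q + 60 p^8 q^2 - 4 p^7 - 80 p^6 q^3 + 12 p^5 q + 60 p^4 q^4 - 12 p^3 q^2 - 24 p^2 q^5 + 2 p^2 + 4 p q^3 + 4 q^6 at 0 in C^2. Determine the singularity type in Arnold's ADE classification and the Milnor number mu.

The Hessian of f at 0 has rank 1. Corank 1: A-series; mu = 5 gives A_5.

Type A_5, Milnor number mu = 5.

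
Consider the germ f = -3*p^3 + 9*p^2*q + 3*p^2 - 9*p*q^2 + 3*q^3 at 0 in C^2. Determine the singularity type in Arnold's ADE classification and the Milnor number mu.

The Hessian of f at 0 has rank 1. Corank 1: A-series; mu = 2 gives A_2.

Type A_2, Milnor number mu = 2.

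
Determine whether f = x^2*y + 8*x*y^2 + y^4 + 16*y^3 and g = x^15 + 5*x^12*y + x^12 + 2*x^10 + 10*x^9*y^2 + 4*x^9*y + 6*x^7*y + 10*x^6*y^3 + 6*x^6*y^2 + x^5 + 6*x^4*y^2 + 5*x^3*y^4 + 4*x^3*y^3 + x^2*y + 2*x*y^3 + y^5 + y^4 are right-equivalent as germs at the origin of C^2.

Yes.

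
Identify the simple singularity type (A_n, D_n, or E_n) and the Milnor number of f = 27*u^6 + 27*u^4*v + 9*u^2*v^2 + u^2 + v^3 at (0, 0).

The Hessian of f at 0 is [[2, 0], [0, 0]] with rank 1, so corank 1. A Groebner basis of the Jacobian ideal J(f) in C{u,v} is {v^2, u}; counting standard monomials gives mu = 2. Corank 1: A-series; mu = 2 gives A_2.

Type A2, Milnor number mu = 2.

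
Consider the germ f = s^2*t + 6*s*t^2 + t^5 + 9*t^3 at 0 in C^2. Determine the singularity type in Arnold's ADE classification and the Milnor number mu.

Type D6, Milnor number mu = 6.

The Hessian of f at 0 has rank 0. Corank 2; j^3 = t*(s + 3*t)^2 has shape L^2 M (L != M), so D-series; mu = 6 gives D_6.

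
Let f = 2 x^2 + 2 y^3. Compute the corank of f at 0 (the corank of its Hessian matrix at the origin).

Hessian at 0 has rank 1.

1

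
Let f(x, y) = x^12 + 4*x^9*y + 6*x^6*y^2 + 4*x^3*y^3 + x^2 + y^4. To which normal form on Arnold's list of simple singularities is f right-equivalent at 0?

The Hessian of f at 0 has rank 1. Corank 1: A-series; mu = 3 gives A_3.

A3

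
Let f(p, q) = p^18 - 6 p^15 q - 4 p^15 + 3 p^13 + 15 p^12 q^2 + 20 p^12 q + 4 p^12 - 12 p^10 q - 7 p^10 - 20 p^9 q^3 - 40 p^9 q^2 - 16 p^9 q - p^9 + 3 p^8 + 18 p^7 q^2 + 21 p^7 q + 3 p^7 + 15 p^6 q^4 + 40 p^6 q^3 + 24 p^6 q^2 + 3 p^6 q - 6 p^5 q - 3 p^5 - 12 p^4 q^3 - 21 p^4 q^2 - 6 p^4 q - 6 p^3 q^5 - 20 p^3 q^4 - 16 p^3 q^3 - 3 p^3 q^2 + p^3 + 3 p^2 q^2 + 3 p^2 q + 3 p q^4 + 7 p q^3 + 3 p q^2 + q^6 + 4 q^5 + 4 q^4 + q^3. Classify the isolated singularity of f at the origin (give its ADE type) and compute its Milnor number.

The Hessian of f at 0 is [[0, 0], [0, 0]] with rank 0, so corank 2. A Groebner basis of the Jacobian ideal J(f) in C{p,q} is {-p^2 - 2*p*q + q^4 - q^3/3 - q^2, p^3 + 2*p^2 + 4*p*q + 5*q^3/3 + 2*q^2, p^2*q - 5*p^2/3 - 10*p*q/3 - 14*q^3/9 - 5*q^2/3, p^2 + p*q^2 + 2*p*q + 4*q^3/3 + q^2}; counting standard monomials gives mu = 7. Corank 2; j^3 = (p + q)^3 is a perfect cube, so E-series; the 4-jet and mu = 7 give E_7.

Type E_7, Milnor number mu = 7.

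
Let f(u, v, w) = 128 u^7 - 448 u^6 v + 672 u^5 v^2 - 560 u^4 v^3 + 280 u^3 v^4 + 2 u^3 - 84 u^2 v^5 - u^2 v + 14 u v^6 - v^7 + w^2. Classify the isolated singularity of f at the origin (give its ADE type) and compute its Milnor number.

The Hessian of f at 0 is [[0, 0, 0], [0, 0, 0], [0, 0, 2]] with rank 1, so corank 2. A Groebner basis of the Jacobian ideal J(f) in C{u,v,w} is {u*v/14 + v^6, u*v^2, u^2 - u*v/2, w}; counting standard monomials gives mu = 8. Corank 2; j^3 = u^2*(2*u - v) has shape L^2 M (L != M), so D-series; mu = 8 gives D_8.

Type D_8, Milnor number mu = 8.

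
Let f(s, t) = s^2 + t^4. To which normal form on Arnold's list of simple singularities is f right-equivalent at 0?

A_{3}

The Hessian of f at 0 has rank 1. Corank 1: A-series; mu = 3 gives A_3.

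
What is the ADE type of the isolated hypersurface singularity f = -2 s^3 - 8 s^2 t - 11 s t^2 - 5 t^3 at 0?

The Hessian of f at 0 has rank 0. Corank 2; j^3 = -(s + t)*(2*s^2 + 6*s*t + 5*t^2) splits into three distinct lines over C (the quadratic factor has nonzero discriminant), so D_4.

D_4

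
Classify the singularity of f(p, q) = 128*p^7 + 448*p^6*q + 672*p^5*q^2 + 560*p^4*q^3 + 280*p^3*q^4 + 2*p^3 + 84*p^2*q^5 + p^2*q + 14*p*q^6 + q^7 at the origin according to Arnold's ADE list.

The Hessian of f at 0 has rank 0. Corank 2; j^3 = p^2*(2*p + q) has shape L^2 M (L != M), so D-series; mu = 8 gives D_8.

D_8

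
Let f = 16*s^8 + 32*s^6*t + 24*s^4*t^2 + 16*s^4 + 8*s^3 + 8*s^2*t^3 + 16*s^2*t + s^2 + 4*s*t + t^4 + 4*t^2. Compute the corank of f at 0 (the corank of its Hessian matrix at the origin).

1

The Hessian at 0 is [[2, 4], [4, 8]] of rank 1; hence corank 1.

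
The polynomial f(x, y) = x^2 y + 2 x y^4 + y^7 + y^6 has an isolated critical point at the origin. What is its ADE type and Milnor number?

Type D_7, Milnor number mu = 7.

The Hessian of f at 0 has rank 0. Corank 2; j^3 = x^2*y has shape L^2 M (L != M), so D-series; mu = 7 gives D_7.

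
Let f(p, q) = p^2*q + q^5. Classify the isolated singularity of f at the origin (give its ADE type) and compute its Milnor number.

Type D6, Milnor number mu = 6.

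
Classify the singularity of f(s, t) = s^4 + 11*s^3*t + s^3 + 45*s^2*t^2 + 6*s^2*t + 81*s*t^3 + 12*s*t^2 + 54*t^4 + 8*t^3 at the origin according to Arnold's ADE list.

E_{7}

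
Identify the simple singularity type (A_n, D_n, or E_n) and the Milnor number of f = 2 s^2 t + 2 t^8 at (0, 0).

Type D_9, Milnor number mu = 9.

The Hessian of f at 0 has rank 0. Corank 2; j^3 = 2*s^2*t has shape L^2 M (L != M), so D-series; mu = 9 gives D_9.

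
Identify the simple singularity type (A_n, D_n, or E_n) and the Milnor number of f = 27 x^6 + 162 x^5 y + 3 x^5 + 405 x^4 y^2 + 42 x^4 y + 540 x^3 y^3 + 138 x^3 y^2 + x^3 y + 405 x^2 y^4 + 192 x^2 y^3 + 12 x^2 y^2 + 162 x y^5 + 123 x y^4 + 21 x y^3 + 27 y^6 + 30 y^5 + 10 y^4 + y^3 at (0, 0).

Type E7, Milnor number mu = 7.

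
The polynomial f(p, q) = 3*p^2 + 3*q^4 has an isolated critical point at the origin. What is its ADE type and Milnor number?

The Hessian of f at 0 has rank 1. Corank 1: A-series; mu = 3 gives A_3.

Type A_3, Milnor number mu = 3.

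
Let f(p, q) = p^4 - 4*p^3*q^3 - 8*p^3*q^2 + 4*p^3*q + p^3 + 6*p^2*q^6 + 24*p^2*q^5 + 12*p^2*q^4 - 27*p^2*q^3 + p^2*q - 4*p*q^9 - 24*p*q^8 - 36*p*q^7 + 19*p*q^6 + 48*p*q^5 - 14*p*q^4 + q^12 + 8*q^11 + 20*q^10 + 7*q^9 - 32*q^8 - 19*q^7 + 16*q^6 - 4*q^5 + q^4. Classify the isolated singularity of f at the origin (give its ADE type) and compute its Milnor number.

Type D5, Milnor number mu = 5.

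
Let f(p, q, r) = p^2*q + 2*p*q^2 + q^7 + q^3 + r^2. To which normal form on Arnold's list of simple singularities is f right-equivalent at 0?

The Hessian of f at 0 is [[0, 0, 0], [0, 0, 0], [0, 0, 2]] with rank 1, so corank 2. A Groebner basis of the Jacobian ideal J(f) in C{p,q,r} is {p^2/7 + q^6 - q^2/7, p^3 + q^3, p*q + q^2, r}; counting standard monomials gives mu = 8. Corank 2; j^3 = q*(p + q)^2 has shape L^2 M (L != M), so D-series; mu = 8 gives D_8.

D_8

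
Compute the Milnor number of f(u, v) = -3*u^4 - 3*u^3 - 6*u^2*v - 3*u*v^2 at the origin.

5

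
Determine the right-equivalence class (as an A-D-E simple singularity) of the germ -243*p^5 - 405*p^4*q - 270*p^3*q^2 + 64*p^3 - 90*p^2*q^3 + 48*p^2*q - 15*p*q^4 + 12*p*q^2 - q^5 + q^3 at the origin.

E8

The Hessian of f at 0 has rank 0. Corank 2; j^3 = (4*p + q)^3 is a perfect cube, so E-series; the 5-jet and mu = 8 give E_8.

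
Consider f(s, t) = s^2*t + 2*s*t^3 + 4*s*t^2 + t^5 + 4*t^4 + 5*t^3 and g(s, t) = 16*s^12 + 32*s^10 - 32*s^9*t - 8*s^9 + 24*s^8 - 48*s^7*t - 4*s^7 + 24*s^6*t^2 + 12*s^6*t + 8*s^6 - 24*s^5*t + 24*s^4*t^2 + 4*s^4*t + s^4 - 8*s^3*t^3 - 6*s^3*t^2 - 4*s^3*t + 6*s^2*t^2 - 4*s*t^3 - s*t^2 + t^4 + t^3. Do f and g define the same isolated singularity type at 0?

No.

The Hessian of f at 0 has rank 0. Corank 2; j^3 = t*(s^2 + 4*s*t + 5*t^2) splits into three distinct lines over C (the quadratic factor has nonzero discriminant), so D_4. The Hessian of g at 0 has rank 0. Corank 2; j^3 = -t^2*(s - t) has shape L^2 M (L != M), so D-series; mu = 5 gives D_5. f is D_4 but g is D_5, hence not right-equivalent.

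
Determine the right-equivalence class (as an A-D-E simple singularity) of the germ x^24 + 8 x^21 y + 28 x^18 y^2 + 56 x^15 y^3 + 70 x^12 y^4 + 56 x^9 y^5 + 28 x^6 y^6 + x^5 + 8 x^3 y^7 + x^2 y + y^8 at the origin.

D_9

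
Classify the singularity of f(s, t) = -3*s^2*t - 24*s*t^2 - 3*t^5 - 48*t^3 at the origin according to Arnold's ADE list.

D6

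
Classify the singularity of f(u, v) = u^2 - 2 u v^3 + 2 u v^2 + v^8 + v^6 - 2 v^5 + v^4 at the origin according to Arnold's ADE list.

A_{7}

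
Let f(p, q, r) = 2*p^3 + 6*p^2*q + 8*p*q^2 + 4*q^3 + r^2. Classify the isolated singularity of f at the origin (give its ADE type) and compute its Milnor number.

Type D_{4}, Milnor number mu = 4.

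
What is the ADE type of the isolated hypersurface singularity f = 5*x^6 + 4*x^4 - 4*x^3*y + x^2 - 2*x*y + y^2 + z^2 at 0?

A_{5}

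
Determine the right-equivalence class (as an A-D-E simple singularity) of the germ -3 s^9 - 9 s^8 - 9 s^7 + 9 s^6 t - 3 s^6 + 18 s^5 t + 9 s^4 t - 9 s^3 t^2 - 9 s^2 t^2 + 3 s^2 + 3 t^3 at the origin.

A_2

The Hessian of f at 0 has rank 1. Corank 1: A-series; mu = 2 gives A_2.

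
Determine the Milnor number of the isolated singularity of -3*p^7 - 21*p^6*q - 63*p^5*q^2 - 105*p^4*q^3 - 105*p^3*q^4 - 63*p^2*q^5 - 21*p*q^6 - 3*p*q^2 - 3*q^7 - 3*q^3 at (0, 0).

The Hessian of f at 0 has rank 0. Corank 2; j^3 = -3*q^2*(p + q) has shape L^2 M (L != M), so D-series; mu = 8 gives D_8.

8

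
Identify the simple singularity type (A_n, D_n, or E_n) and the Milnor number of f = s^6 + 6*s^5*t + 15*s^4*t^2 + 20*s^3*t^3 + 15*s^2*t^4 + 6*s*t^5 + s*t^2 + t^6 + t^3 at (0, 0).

Type D_{7}, Milnor number mu = 7.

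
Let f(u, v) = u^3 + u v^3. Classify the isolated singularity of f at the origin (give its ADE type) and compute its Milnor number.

Type E_7, Milnor number mu = 7.

The Hessian of f at 0 has rank 0. Corank 2; j^3 = u^3 is a perfect cube, so E-series; the 4-jet and mu = 7 give E_7.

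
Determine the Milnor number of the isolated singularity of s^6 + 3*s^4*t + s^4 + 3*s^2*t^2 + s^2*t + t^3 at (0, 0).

4

The Hessian of f at 0 is [[0, 0], [0, 0]] with rank 0, so corank 2. A Groebner basis of the Jacobian ideal J(f) in C{s,t} is {t^3, s^2 + 3*t^2, s*t}; counting standard monomials gives mu = 4. Corank 2; j^3 = t*(s^2 + t^2) splits into three distinct lines over C (the quadratic factor has nonzero discriminant), so D_4.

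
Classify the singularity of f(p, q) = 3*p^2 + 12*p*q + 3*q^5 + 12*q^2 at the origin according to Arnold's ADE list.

The Hessian of f at 0 has rank 1. Corank 1: A-series; mu = 4 gives A_4.

A4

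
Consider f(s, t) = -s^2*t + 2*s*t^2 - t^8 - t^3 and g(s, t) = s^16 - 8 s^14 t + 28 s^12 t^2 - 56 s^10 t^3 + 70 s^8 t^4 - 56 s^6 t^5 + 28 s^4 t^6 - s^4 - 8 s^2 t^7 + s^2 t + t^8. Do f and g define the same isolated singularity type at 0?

Yes.

The Hessian of f at 0 is [[0, 0], [0, 0]] with rank 0, so corank 2. A Groebner basis of the Jacobian ideal J(f) in C{s,t} is {s^2/8 + t^7 - t^2/8, s^3 - t^3, s*t - t^2}; counting standard monomials gives mu = 9. Corank 2; j^3 = -t*(s - t)^2 has shape L^2 M (L != M), so D-series; mu = 9 gives D_9. The Hessian of g at 0 is [[0, 0], [0, 0]] with rank 0, so corank 2. A Groebner basis of the Jacobian ideal J(g) in C{s,t} is {s^2/8 + t^7, s^3, s*t}; counting standard monomials gives mu = 9. Corank 2; j^3 = s^2*t has shape L^2 M (L != M), so D-series; mu = 9 gives D_9. Both have type D_9, hence right-equivalent.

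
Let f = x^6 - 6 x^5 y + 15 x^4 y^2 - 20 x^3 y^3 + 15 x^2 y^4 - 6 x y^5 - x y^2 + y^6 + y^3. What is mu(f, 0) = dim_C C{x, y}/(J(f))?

The Hessian of f at 0 is [[0, 0], [0, 0]] with rank 0, so corank 2. A Groebner basis of the Jacobian ideal J(f) in C{x,y} is {x^5 - y^2/6, y^3, x*y - y^2}; counting standard monomials gives mu = 7. Corank 2; j^3 = -y^2*(x - y) has shape L^2 M (L != M), so D-series; mu = 7 gives D_7.

7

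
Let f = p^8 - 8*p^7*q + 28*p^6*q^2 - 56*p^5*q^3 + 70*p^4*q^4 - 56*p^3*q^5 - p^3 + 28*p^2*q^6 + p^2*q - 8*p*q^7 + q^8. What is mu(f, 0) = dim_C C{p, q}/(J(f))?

The Hessian of f at 0 has rank 0. Corank 2; j^3 = -p^2*(p - q) has shape L^2 M (L != M), so D-series; mu = 9 gives D_9.

9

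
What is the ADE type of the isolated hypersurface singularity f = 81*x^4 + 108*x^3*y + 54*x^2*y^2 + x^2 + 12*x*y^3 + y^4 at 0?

A_3

The Hessian of f at 0 is [[2, 0], [0, 0]] with rank 1, so corank 1. A Groebner basis of the Jacobian ideal J(f) in C{x,y} is {y^3, x}; counting standard monomials gives mu = 3. Corank 1: A-series; mu = 3 gives A_3.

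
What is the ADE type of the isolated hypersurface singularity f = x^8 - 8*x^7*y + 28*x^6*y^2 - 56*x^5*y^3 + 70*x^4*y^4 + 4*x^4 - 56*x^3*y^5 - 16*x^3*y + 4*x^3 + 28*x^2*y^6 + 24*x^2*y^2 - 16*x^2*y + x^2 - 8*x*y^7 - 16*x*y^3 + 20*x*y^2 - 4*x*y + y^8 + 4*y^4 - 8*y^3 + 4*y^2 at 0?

A7

The Hessian of f at 0 is [[2, -4], [-4, 8]] with rank 1, so corank 1. A Groebner basis of the Jacobian ideal J(f) in C{x,y} is {x*y^3 + 10*x*y^2 + 19*x*y/4 + x/2 - 29*y^3/2 - 17*y^2/2 - y, 7*x*y^2 + 7*x*y/2 + 3*x/8 + y^4 - 10*y^3 - 25*y^2/4 - 3*y/4, x^2 - 2*x*y + x/2 + y^2 - y}; counting standard monomials gives mu = 7. Corank 1: A-series; mu = 7 gives A_7.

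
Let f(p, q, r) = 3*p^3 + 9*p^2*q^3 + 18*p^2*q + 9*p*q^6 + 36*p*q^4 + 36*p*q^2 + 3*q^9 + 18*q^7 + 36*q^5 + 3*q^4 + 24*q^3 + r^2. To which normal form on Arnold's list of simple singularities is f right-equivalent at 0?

The Hessian of f at 0 has rank 1. Corank 2; j^3 = 3*(p + 2*q)^3 is a perfect cube, so E-series; the 4-jet and mu = 6 give E_6.

E_6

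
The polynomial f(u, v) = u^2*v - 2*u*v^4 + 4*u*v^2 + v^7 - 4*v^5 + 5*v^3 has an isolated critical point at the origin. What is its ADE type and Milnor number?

Type D4, Milnor number mu = 4.

The Hessian of f at 0 has rank 0. Corank 2; j^3 = v*(u^2 + 4*u*v + 5*v^2) splits into three distinct lines over C (the quadratic factor has nonzero discriminant), so D_4.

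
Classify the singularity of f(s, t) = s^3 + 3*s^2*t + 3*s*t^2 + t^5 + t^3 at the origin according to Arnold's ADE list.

E_8

The Hessian of f at 0 has rank 0. Corank 2; j^3 = (s + t)^3 is a perfect cube, so E-series; the 5-jet and mu = 8 give E_8.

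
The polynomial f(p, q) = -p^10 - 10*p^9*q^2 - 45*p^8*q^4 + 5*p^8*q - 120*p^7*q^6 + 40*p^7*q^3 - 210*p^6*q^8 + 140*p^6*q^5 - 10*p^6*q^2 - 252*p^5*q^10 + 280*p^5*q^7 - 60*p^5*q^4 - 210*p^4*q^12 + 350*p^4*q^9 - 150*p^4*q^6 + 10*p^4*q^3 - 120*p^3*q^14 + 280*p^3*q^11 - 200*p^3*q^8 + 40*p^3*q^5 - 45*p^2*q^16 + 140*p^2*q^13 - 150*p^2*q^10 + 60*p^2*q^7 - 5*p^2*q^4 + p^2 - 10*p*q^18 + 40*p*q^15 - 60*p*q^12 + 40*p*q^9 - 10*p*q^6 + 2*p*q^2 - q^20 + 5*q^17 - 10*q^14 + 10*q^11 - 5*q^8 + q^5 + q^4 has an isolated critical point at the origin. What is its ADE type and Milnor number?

Type A_{4}, Milnor number mu = 4.

The Hessian of f at 0 has rank 1. Corank 1: A-series; mu = 4 gives A_4.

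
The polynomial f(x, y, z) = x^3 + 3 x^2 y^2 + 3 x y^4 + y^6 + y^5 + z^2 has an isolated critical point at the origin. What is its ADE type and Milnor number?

Type E_{8}, Milnor number mu = 8.

The Hessian of f at 0 has rank 1. Corank 2; j^3 = x^3 is a perfect cube, so E-series; the 5-jet and mu = 8 give E_8.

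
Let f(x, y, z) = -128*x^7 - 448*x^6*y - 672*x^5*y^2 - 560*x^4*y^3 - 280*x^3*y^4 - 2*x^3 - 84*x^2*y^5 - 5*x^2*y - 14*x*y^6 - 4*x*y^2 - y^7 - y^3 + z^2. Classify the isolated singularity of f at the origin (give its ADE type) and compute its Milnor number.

Type D8, Milnor number mu = 8.

The Hessian of f at 0 has rank 1. Corank 2; j^3 = -(x + y)^2*(2*x + y) has shape L^2 M (L != M), so D-series; mu = 8 gives D_8.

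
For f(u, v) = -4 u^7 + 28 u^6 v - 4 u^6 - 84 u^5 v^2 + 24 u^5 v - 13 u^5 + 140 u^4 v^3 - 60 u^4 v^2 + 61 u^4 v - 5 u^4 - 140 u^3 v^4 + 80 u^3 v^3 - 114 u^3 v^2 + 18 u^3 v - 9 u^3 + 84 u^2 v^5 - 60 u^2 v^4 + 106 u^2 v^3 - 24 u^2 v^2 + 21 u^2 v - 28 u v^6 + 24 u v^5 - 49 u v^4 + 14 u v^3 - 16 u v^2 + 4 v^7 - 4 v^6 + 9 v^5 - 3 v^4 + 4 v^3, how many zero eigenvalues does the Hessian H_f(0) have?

The Hessian at 0 is [[0, 0], [0, 0]] of rank 0; hence corank 2.

2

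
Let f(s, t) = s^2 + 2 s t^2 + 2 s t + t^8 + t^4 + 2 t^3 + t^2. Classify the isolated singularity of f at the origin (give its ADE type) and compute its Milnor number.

The Hessian of f at 0 has rank 1. Corank 1: A-series; mu = 7 gives A_7.

Type A_7, Milnor number mu = 7.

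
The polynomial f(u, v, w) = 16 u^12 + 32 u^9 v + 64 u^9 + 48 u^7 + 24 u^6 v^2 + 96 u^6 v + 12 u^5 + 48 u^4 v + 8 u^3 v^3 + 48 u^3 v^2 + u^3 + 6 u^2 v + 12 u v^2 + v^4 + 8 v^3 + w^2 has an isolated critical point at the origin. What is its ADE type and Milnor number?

The Hessian of f at 0 has rank 1. Corank 2; j^3 = (u + 2*v)^3 is a perfect cube, so E-series; the 4-jet and mu = 6 give E_6.

Type E6, Milnor number mu = 6.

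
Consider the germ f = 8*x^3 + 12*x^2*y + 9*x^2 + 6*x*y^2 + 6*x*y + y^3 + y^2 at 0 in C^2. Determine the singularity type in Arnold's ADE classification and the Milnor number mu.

Type A_{2}, Milnor number mu = 2.

The Hessian of f at 0 has rank 1. Corank 1: A-series; mu = 2 gives A_2.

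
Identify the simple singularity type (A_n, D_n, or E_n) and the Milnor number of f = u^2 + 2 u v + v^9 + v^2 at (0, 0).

Type A8, Milnor number mu = 8.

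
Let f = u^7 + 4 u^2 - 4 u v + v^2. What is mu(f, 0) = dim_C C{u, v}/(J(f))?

6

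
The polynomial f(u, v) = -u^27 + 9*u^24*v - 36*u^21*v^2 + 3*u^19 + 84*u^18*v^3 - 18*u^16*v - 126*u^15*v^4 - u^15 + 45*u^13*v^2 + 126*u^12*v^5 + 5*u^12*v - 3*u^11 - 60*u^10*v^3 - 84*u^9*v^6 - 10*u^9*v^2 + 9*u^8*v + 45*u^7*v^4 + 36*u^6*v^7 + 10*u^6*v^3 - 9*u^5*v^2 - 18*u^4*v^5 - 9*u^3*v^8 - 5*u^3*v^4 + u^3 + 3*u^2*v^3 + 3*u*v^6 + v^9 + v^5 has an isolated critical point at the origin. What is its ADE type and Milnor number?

Type E8, Milnor number mu = 8.

The Hessian of f at 0 is [[0, 0], [0, 0]] with rank 0, so corank 2. A Groebner basis of the Jacobian ideal J(f) in C{u,v} is {u^2/2 + u*v^3, v^4, u^3, u^2*v}; counting standard monomials gives mu = 8. Corank 2; j^3 = u^3 is a perfect cube, so E-series; the 5-jet and mu = 8 give E_8.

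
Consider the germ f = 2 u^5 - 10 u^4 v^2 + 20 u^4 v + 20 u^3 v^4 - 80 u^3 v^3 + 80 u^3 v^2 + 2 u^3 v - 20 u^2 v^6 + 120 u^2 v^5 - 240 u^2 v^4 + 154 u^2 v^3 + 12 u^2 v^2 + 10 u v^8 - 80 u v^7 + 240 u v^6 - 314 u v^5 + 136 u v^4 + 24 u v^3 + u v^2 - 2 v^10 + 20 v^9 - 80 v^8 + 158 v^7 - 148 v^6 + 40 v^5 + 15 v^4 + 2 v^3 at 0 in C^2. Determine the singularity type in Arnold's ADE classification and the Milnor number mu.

Type D6, Milnor number mu = 6.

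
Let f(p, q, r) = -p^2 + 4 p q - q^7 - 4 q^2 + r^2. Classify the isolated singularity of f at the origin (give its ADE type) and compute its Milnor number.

The Hessian of f at 0 is [[-2, 4, 0], [4, -8, 0], [0, 0, 2]] with rank 2, so corank 1. A Groebner basis of the Jacobian ideal J(f) in C{p,q,r} is {q^6, p - 2*q, r}; counting standard monomials gives mu = 6. Corank 1: A-series; mu = 6 gives A_6.

Type A_{6}, Milnor number mu = 6.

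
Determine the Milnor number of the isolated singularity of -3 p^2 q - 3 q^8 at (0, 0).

9

The Hessian of f at 0 has rank 0. Corank 2; j^3 = -3*p^2*q has shape L^2 M (L != M), so D-series; mu = 9 gives D_9.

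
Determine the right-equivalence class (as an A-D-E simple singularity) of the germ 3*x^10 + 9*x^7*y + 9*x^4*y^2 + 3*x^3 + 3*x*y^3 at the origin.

E_{7}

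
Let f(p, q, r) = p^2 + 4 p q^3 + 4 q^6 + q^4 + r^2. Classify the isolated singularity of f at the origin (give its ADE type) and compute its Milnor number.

The Hessian of f at 0 has rank 2. Corank 1: A-series; mu = 3 gives A_3.

Type A3, Milnor number mu = 3.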